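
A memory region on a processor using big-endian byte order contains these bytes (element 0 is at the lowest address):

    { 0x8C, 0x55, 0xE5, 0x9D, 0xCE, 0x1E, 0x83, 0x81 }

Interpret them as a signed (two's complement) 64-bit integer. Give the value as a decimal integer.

-8334503069448502399

Big-endian: lowest address holds the most-significant byte.
The bytes are already most-significant first: 0x8C55E59DCE1E8381.
Top bit is set, so as a signed 64-bit value this is 0x8C55E59DCE1E8381 − 2^64 = -8334503069448502399.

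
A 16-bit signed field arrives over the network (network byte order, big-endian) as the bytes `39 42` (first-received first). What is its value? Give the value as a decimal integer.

14658

Big-endian: lowest address holds the most-significant byte.
The bytes are already most-significant first: 0x3942.
0x3942 = 14658.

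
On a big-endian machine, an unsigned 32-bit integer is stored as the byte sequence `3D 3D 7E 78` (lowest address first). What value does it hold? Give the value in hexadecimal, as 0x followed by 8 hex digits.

0x3D3D7E78

In big-endian order the high byte comes first in memory.
The bytes are already most-significant first: 0x3D3D7E78.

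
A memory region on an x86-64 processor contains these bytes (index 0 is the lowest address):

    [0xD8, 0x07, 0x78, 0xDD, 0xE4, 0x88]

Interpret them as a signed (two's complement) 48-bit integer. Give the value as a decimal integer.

In little-endian order the low byte comes first in memory.
Reassemble most-significant byte first: 88 E4 DD 78 07 D8 → 0x88E4DD7807D8.
Top bit is set, so as a signed 48-bit value this is 0x88E4DD7807D8 − 2^48 = -130958427158568.

-130958427158568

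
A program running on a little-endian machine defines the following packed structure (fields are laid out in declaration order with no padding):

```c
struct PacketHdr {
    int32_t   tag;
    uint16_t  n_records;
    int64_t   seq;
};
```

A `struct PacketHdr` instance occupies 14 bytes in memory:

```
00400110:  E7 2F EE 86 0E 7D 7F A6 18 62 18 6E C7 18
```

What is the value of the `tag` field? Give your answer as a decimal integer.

`tag` is the first field, at byte offset 0, occupying 4 bytes.
Bytes at offsets 0..3: E7 2F EE 86.
Little-endian: lowest address holds the least-significant byte.
Reassemble most-significant byte first: 86 EE 2F E7 → 0x86EE2FE7.
Top bit is set, so as a signed 32-bit value this is 0x86EE2FE7 − 2^32 = -2031210521.

-2031210521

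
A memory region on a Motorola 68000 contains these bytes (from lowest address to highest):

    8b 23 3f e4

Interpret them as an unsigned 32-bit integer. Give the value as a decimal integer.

2334343140

Big-endian stores the most-significant byte at the lowest address.
The bytes are already most-significant first: 0x8B233FE4.
0x8B233FE4 = 2334343140.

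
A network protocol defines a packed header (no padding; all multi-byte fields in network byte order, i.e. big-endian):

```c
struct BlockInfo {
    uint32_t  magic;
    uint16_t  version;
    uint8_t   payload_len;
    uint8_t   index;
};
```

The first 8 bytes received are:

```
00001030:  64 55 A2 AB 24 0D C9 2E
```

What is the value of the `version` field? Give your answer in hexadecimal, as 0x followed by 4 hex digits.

0x240D

`version` follows `magic` (4 bytes), so it starts at byte offset 4 and occupies 2 bytes.
Bytes at offsets 4..5: 24 0D.
Big-endian stores the most-significant byte at the lowest address.
The bytes are already most-significant first: 0x240D.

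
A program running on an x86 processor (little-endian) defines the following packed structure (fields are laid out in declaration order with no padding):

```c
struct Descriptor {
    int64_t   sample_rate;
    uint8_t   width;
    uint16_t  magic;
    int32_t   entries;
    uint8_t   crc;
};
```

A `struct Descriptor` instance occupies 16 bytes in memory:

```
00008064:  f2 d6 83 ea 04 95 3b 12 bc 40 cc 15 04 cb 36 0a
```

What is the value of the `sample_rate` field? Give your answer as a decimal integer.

`sample_rate` is the first field, at byte offset 0, occupying 8 bytes.
Bytes at offsets 0..7: F2 D6 83 EA 04 95 3B 12.
In little-endian order the low byte comes first in memory.
Reassemble most-significant byte first: 12 3B 95 04 EA 83 D6 F2 → 0x123B9504EA83D6F2.
0x123B9504EA83D6F2 = 1313807564655548146.

1313807564655548146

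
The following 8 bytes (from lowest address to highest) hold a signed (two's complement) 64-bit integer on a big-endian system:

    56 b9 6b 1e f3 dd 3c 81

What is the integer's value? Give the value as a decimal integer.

Big-endian stores the most-significant byte at the lowest address.
The bytes are already most-significant first: 0x56B96B1EF3DD3C81.
0x56B96B1EF3DD3C81 = 6249143738637827201.

6249143738637827201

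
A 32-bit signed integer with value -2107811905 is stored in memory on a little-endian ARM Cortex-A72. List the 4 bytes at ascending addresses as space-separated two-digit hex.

Two's complement of -2107811905 in 32 bits: 2107811905 = 0x7DA2A841; invert → 0x825D57BE; add 1 → 0x825D57BF.
Split into bytes (most-significant first): 82 5D 57 BF.
Little-endian: lowest address holds the least-significant byte.
So at ascending addresses the bytes are BF 57 5D 82.

BF 57 5D 82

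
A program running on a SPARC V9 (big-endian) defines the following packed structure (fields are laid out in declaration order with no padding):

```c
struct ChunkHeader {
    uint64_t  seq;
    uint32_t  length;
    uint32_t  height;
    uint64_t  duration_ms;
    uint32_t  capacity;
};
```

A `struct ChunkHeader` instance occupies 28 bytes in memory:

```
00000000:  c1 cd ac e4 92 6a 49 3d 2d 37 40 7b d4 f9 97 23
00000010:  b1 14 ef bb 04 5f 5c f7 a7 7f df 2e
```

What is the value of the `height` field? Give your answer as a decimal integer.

`height` follows `seq` (8 B), `length` (4 B), so it starts at offset 8 + 4 = 12 and occupies 4 bytes.
Bytes at offsets 12..15: D4 F9 97 23.
Big-endian: lowest address holds the most-significant byte.
The bytes are already most-significant first: 0xD4F99723.
0xD4F99723 = 3573126947.

3573126947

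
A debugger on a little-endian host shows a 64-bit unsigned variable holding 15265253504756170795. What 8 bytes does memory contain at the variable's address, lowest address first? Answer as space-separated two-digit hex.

2B 40 47 0D 2F 13 D9 D3

15265253504756170795 in hexadecimal, padded to 64 bits, is 0xD3D9132F0D47402B.
Split into bytes (most-significant first): D3 D9 13 2F 0D 47 40 2B.
In little-endian order the low byte comes first in memory.
So at ascending addresses the bytes are 2B 40 47 0D 2F 13 D9 D3.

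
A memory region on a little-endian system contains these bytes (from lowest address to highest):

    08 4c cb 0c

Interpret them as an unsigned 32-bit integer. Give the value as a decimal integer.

214649864

In little-endian order the low byte comes first in memory.
Reassemble most-significant byte first: 0C CB 4C 08 → 0x0CCB4C08.
0x0CCB4C08 = 214649864.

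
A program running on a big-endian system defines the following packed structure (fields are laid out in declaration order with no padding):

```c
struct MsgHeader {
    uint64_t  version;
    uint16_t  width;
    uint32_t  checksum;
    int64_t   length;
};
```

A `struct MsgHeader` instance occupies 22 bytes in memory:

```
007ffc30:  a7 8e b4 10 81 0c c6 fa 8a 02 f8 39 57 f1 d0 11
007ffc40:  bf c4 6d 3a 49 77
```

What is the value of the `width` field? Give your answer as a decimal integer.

`width` follows `version` (8 bytes), so it starts at byte offset 8 and occupies 2 bytes.
Bytes at offsets 8..9: 8A 02.
In big-endian order the high byte comes first in memory.
The bytes are already most-significant first: 0x8A02.
0x8A02 = 35330.

35330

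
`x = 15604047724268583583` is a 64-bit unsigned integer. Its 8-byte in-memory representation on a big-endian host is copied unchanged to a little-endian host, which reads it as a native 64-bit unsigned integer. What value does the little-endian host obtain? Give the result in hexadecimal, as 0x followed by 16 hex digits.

0x9F7A453FBBB68CD8

15604047724268583583 in 64-bit hexadecimal is 0xD88CB6BB3F457A9F.
Stored big-endian, the bytes at ascending addresses are D8 8C B6 BB 3F 45 7A 9F.
Read back as little-endian, the first byte is least significant, giving 0x9F7A453FBBB68CD8.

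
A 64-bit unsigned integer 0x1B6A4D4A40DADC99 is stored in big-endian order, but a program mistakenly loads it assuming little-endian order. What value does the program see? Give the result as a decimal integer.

Stored big-endian, the bytes at ascending addresses are 1B 6A 4D 4A 40 DA DC 99.
Read back as little-endian, the first byte is least significant, giving 0x99DCDA404A4D6A1B.
0x99DCDA404A4D6A1B = 11086976352338668059.

11086976352338668059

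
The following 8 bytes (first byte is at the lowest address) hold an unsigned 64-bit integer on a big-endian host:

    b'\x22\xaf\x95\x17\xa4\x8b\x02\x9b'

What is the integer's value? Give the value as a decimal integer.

Big-endian: lowest address holds the most-significant byte.
The bytes are already most-significant first: 0x22AF9517A48B029B.
0x22AF9517A48B029B = 2499380246991274651.

2499380246991274651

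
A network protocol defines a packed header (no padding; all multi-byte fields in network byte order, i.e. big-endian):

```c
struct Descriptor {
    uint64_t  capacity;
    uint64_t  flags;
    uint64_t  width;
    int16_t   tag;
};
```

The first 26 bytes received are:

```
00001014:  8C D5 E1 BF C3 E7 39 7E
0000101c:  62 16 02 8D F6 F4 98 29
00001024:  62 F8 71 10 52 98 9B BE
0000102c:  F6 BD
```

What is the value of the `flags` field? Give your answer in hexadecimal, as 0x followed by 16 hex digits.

0x6216028DF6F49829

`flags` follows `capacity` (8 bytes), so it starts at byte offset 8 and occupies 8 bytes.
Bytes at offsets 8..15: 62 16 02 8D F6 F4 98 29.
In big-endian order the high byte comes first in memory.
The bytes are already most-significant first: 0x6216028DF6F49829.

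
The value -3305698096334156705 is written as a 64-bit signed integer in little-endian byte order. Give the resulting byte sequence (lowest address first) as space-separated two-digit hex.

5F 4C 51 81 18 CD 1F D2

Two's complement of -3305698096334156705 in 64 bits: 3305698096334156705 = 0x2DE032E77EAEB3A1; invert → 0xD21FCD1881514C5E; add 1 → 0xD21FCD1881514C5F.
Split into bytes (most-significant first): D2 1F CD 18 81 51 4C 5F.
In little-endian order the low byte comes first in memory.
So at ascending addresses the bytes are 5F 4C 51 81 18 CD 1F D2.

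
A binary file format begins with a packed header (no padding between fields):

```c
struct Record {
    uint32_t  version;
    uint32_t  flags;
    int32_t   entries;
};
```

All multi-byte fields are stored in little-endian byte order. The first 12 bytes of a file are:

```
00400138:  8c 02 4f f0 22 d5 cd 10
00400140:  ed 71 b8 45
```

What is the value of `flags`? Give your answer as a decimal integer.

281924898

`flags` follows `version` (4 bytes), so it starts at byte offset 4 and occupies 4 bytes.
Bytes at offsets 4..7: 22 D5 CD 10.
In little-endian order the low byte comes first in memory.
Reassemble most-significant byte first: 10 CD D5 22 → 0x10CDD522.
0x10CDD522 = 281924898.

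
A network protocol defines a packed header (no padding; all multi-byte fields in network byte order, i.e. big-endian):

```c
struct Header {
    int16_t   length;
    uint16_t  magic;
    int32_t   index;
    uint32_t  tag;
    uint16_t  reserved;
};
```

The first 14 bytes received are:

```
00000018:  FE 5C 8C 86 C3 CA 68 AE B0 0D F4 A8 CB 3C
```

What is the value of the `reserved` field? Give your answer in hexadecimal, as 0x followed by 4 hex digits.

`reserved` follows `length` (2 B), `magic` (2 B), `index` (4 B), `tag` (4 B), so it starts at offset 2 + 2 + 4 + 4 = 12 and occupies 2 bytes.
Bytes at offsets 12..13: CB 3C.
Big-endian stores the most-significant byte at the lowest address.
The bytes are already most-significant first: 0xCB3C.

0xCB3C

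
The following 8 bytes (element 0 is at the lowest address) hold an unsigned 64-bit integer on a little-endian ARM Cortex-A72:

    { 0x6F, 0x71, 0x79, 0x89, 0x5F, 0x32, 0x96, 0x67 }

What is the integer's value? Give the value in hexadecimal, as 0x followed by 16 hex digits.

0x6796325F8979716F

Little-endian stores the least-significant byte at the lowest address.
Reassemble most-significant byte first: 67 96 32 5F 89 79 71 6F → 0x6796325F8979716F.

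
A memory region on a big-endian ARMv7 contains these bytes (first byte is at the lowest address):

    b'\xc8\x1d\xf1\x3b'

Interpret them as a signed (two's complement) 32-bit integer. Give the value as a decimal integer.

Big-endian: lowest address holds the most-significant byte.
The bytes are already most-significant first: 0xC81DF13B.
Top bit is set, so as a signed 32-bit value this is 0xC81DF13B − 2^32 = -937561797.

-937561797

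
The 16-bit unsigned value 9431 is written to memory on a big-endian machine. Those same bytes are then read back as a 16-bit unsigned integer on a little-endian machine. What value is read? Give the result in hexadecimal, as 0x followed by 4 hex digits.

9431 in 16-bit hexadecimal is 0x24D7.
Stored big-endian, the bytes at ascending addresses are 24 D7.
Read back as little-endian, the first byte is least significant, giving 0xD724.

0xD724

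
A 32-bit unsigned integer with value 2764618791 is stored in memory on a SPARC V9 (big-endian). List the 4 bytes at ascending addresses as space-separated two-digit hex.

2764618791 in hexadecimal, padded to 32 bits, is 0xA4C8BC27.
Split into bytes (most-significant first): A4 C8 BC 27.
Big-endian: lowest address holds the most-significant byte.
So the memory order matches the most-significant-first order: A4 C8 BC 27.

A4 C8 BC 27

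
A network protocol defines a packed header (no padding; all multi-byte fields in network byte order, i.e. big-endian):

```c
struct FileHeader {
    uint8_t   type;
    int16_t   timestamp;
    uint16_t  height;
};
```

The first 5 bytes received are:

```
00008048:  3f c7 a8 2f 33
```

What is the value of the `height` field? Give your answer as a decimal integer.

`height` follows `type` (1 B), `timestamp` (2 B), so it starts at offset 1 + 2 = 3 and occupies 2 bytes.
Bytes at offsets 3..4: 2F 33.
Big-endian stores the most-significant byte at the lowest address.
The bytes are already most-significant first: 0x2F33.
0x2F33 = 12083.

12083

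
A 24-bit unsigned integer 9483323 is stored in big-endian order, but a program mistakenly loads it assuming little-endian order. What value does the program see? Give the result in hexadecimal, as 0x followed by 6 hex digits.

9483323 in 24-bit hexadecimal is 0x90B43B.
Stored big-endian, the bytes at ascending addresses are 90 B4 3B.
Read back as little-endian, the first byte is least significant, giving 0x3BB490.

0x3BB490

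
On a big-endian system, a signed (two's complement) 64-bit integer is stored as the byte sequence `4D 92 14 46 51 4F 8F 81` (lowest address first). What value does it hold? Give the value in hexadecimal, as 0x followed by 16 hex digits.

In big-endian order the high byte comes first in memory.
The bytes are already most-significant first: 0x4D921446514F8F81.

0x4D921446514F8F81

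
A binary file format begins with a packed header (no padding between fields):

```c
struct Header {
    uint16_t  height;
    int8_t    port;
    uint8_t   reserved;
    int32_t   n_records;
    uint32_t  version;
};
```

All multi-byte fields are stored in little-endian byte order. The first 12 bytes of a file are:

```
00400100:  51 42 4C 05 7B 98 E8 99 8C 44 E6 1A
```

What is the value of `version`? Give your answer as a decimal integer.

`version` follows `height` (2 B), `port` (1 B), `reserved` (1 B), `n_records` (4 B), so it starts at offset 2 + 1 + 1 + 4 = 8 and occupies 4 bytes.
Bytes at offsets 8..11: 8C 44 E6 1A.
Little-endian: lowest address holds the least-significant byte.
Reassemble most-significant byte first: 1A E6 44 8C → 0x1AE6448C.
0x1AE6448C = 451298444.

451298444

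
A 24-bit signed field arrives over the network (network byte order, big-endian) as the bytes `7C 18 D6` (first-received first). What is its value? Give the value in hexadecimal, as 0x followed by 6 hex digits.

In big-endian order the high byte comes first in memory.
The bytes are already most-significant first: 0x7C18D6.

0x7C18D6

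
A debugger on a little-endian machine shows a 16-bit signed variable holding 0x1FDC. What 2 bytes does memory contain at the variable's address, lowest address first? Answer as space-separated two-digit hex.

Split into bytes (most-significant first): 1F DC.
Little-endian stores the least-significant byte at the lowest address.
So at ascending addresses the bytes are DC 1F.

DC 1F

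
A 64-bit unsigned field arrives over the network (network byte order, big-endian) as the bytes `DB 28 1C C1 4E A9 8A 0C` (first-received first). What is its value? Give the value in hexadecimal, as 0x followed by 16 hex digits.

0xDB281CC14EA98A0C

In big-endian order the high byte comes first in memory.
The bytes are already most-significant first: 0xDB281CC14EA98A0C.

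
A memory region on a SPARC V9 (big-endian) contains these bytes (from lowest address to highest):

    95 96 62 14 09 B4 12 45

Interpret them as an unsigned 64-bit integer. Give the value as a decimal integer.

10778910596359524933

Big-endian: lowest address holds the most-significant byte.
The bytes are already most-significant first: 0x9596621409B41245.
0x9596621409B41245 = 10778910596359524933.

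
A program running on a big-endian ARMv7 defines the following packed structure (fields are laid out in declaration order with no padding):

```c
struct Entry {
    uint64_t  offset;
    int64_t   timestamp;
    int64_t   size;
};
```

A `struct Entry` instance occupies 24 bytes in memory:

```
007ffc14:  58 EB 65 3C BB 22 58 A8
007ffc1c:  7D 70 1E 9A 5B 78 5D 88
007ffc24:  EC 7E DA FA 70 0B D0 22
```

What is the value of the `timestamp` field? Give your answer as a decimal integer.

`timestamp` follows `offset` (8 bytes), so it starts at byte offset 8 and occupies 8 bytes.
Bytes at offsets 8..15: 7D 70 1E 9A 5B 78 5D 88.
Big-endian: lowest address holds the most-significant byte.
The bytes are already most-significant first: 0x7D701E9A5B785D88.
0x7D701E9A5B785D88 = 9038758100440997256.

9038758100440997256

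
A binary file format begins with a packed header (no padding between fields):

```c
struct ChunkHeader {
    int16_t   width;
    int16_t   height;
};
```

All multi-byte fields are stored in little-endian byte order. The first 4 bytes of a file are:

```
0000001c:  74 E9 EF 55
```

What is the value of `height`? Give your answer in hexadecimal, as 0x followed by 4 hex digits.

0x55EF

`height` follows `width` (2 bytes), so it starts at byte offset 2 and occupies 2 bytes.
Bytes at offsets 2..3: EF 55.
In little-endian order the low byte comes first in memory.
Reassemble most-significant byte first: 55 EF → 0x55EF.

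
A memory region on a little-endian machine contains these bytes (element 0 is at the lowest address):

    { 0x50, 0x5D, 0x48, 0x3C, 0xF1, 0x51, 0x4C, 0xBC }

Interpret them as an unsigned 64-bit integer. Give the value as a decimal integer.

In little-endian order the low byte comes first in memory.
Reassemble most-significant byte first: BC 4C 51 F1 3C 48 5D 50 → 0xBC4C51F13C485D50.
0xBC4C51F13C485D50 = 13568309873900805456.

13568309873900805456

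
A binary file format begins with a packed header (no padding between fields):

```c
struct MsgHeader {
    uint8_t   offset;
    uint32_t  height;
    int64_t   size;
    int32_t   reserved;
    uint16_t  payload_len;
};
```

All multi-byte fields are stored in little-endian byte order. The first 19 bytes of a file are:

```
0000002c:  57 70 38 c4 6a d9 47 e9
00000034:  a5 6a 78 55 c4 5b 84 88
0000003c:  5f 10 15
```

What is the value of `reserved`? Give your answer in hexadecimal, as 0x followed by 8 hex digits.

0x5F88845B

`reserved` follows `offset` (1 B), `height` (4 B), `size` (8 B), so it starts at offset 1 + 4 + 8 = 13 and occupies 4 bytes.
Bytes at offsets 13..16: 5B 84 88 5F.
Little-endian: lowest address holds the least-significant byte.
Reassemble most-significant byte first: 5F 88 84 5B → 0x5F88845B.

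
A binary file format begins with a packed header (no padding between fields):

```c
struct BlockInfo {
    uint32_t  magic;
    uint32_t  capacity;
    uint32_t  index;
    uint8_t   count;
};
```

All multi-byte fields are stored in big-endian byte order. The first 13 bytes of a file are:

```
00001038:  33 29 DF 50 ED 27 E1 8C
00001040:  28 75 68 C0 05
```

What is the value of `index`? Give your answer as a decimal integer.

678783168

`index` follows `magic` (4 B), `capacity` (4 B), so it starts at offset 4 + 4 = 8 and occupies 4 bytes.
Bytes at offsets 8..11: 28 75 68 C0.
In big-endian order the high byte comes first in memory.
The bytes are already most-significant first: 0x287568C0.
0x287568C0 = 678783168.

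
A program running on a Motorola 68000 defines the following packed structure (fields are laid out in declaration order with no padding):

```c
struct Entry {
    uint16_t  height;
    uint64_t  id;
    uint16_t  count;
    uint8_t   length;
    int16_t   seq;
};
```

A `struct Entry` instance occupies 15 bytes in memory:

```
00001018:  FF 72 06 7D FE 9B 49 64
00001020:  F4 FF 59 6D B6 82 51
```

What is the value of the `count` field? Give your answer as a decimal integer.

22893

`count` follows `height` (2 B), `id` (8 B), so it starts at offset 2 + 8 = 10 and occupies 2 bytes.
Bytes at offsets 10..11: 59 6D.
Big-endian: lowest address holds the most-significant byte.
The bytes are already most-significant first: 0x596D.
0x596D = 22893.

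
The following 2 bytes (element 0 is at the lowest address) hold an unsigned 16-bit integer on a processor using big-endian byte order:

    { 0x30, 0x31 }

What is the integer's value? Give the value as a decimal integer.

12337

In big-endian order the high byte comes first in memory.
The bytes are already most-significant first: 0x3031.
0x3031 = 12337.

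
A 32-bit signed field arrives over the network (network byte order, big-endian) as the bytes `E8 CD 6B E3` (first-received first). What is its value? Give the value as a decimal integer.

-389190685

Big-endian: lowest address holds the most-significant byte.
The bytes are already most-significant first: 0xE8CD6BE3.
Top bit is set, so as a signed 32-bit value this is 0xE8CD6BE3 − 2^32 = -389190685.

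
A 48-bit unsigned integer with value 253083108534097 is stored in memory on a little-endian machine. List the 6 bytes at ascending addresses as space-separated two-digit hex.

51 67 C8 80 2D E6

253083108534097 in hexadecimal, padded to 48 bits, is 0xE62D80C86751.
Split into bytes (most-significant first): E6 2D 80 C8 67 51.
In little-endian order the low byte comes first in memory.
So at ascending addresses the bytes are 51 67 C8 80 2D E6.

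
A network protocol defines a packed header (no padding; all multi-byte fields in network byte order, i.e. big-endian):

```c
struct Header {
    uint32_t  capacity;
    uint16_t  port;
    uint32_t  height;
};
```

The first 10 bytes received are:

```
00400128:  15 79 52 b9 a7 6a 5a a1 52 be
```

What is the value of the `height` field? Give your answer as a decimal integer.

1520521918

`height` follows `capacity` (4 B), `port` (2 B), so it starts at offset 4 + 2 = 6 and occupies 4 bytes.
Bytes at offsets 6..9: 5A A1 52 BE.
Big-endian stores the most-significant byte at the lowest address.
The bytes are already most-significant first: 0x5AA152BE.
0x5AA152BE = 1520521918.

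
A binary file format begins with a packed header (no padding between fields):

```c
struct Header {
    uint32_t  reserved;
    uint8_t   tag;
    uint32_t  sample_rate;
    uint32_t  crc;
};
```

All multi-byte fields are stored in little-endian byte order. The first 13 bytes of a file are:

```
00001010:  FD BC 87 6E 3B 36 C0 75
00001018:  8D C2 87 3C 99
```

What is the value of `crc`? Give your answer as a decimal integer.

2570880962

`crc` follows `reserved` (4 B), `tag` (1 B), `sample_rate` (4 B), so it starts at offset 4 + 1 + 4 = 9 and occupies 4 bytes.
Bytes at offsets 9..12: C2 87 3C 99.
In little-endian order the low byte comes first in memory.
Reassemble most-significant byte first: 99 3C 87 C2 → 0x993C87C2.
0x993C87C2 = 2570880962.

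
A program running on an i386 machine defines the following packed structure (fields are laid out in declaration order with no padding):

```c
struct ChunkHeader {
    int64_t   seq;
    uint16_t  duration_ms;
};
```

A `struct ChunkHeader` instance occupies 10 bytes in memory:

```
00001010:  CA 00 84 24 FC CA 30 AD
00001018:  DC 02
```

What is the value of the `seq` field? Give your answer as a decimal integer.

-5967046321972707126

`seq` is the first field, at byte offset 0, occupying 8 bytes.
Bytes at offsets 0..7: CA 00 84 24 FC CA 30 AD.
Little-endian: lowest address holds the least-significant byte.
Reassemble most-significant byte first: AD 30 CA FC 24 84 00 CA → 0xAD30CAFC248400CA.
Top bit is set, so as a signed 64-bit value this is 0xAD30CAFC248400CA − 2^64 = -5967046321972707126.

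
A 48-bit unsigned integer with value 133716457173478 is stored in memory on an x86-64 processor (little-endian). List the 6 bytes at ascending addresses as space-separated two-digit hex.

133716457173478 in hexadecimal, padded to 48 bits, is 0x799D49EE31E6.
Split into bytes (most-significant first): 79 9D 49 EE 31 E6.
Little-endian stores the least-significant byte at the lowest address.
So at ascending addresses the bytes are E6 31 EE 49 9D 79.

E6 31 EE 49 9D 79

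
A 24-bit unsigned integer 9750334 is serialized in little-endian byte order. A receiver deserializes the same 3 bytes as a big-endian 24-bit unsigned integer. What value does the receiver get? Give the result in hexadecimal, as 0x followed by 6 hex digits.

0x3EC794

9750334 in 24-bit hexadecimal is 0x94C73E.
Stored little-endian, the bytes at ascending addresses are 3E C7 94.
Read back as big-endian, the last byte is least significant, giving 0x3EC794.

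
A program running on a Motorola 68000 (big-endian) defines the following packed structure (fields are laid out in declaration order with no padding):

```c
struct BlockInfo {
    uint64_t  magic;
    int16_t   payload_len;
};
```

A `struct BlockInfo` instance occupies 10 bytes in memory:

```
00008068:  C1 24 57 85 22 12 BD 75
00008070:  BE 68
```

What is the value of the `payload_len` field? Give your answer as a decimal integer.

-16792

`payload_len` follows `magic` (8 bytes), so it starts at byte offset 8 and occupies 2 bytes.
Bytes at offsets 8..9: BE 68.
Big-endian: lowest address holds the most-significant byte.
The bytes are already most-significant first: 0xBE68.
Top bit is set, so as a signed 16-bit value this is 0xBE68 − 2^16 = -16792.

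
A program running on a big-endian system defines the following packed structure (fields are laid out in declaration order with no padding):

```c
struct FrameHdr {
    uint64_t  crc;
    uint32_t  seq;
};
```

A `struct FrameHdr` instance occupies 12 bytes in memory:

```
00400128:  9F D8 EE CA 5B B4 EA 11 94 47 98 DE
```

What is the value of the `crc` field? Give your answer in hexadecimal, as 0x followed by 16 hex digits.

`crc` is the first field, at byte offset 0, occupying 8 bytes.
Bytes at offsets 0..7: 9F D8 EE CA 5B B4 EA 11.
Big-endian stores the most-significant byte at the lowest address.
The bytes are already most-significant first: 0x9FD8EECA5BB4EA11.

0x9FD8EECA5BB4EA11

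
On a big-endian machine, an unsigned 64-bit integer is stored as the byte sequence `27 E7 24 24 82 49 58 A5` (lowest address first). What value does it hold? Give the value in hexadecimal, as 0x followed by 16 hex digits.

Big-endian: lowest address holds the most-significant byte.
The bytes are already most-significant first: 0x27E72424824958A5.

0x27E72424824958A5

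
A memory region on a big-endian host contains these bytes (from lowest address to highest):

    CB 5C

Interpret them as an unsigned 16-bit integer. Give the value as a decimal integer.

52060

In big-endian order the high byte comes first in memory.
The bytes are already most-significant first: 0xCB5C.
0xCB5C = 52060.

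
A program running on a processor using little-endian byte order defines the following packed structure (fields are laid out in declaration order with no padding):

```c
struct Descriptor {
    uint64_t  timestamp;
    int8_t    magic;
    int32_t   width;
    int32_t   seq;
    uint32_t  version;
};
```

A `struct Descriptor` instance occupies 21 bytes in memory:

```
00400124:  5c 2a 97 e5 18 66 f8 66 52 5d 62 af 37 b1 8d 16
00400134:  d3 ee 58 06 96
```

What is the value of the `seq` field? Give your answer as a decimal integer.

`seq` follows `timestamp` (8 B), `magic` (1 B), `width` (4 B), so it starts at offset 8 + 1 + 4 = 13 and occupies 4 bytes.
Bytes at offsets 13..16: B1 8D 16 D3.
In little-endian order the low byte comes first in memory.
Reassemble most-significant byte first: D3 16 8D B1 → 0xD3168DB1.
Top bit is set, so as a signed 32-bit value this is 0xD3168DB1 − 2^32 = -753496655.

-753496655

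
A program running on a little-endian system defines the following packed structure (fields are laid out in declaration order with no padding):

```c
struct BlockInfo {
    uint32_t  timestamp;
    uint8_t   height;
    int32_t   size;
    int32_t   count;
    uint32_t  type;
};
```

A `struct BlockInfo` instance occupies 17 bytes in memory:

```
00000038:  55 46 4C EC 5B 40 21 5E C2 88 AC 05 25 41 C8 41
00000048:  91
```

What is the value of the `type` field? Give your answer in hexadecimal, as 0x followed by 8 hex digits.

`type` follows `timestamp` (4 B), `height` (1 B), `size` (4 B), `count` (4 B), so it starts at offset 4 + 1 + 4 + 4 = 13 and occupies 4 bytes.
Bytes at offsets 13..16: 41 C8 41 91.
Little-endian: lowest address holds the least-significant byte.
Reassemble most-significant byte first: 91 41 C8 41 → 0x9141C841.

0x9141C841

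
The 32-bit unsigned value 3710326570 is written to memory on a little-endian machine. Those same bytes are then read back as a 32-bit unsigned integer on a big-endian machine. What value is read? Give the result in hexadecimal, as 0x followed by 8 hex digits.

0x2A1727DD

3710326570 in 32-bit hexadecimal is 0xDD27172A.
Stored little-endian, the bytes at ascending addresses are 2A 17 27 DD.
Read back as big-endian, the last byte is least significant, giving 0x2A1727DD.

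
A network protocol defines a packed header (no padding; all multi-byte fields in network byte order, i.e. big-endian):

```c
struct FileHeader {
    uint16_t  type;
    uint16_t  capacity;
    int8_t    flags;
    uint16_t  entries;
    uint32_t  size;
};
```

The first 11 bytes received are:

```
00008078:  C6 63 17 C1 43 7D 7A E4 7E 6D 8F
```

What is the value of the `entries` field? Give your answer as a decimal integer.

`entries` follows `type` (2 B), `capacity` (2 B), `flags` (1 B), so it starts at offset 2 + 2 + 1 = 5 and occupies 2 bytes.
Bytes at offsets 5..6: 7D 7A.
In big-endian order the high byte comes first in memory.
The bytes are already most-significant first: 0x7D7A.
0x7D7A = 32122.

32122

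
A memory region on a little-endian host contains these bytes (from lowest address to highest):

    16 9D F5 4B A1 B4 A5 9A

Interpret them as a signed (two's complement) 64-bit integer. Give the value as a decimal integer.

Little-endian stores the least-significant byte at the lowest address.
Reassemble most-significant byte first: 9A A5 B4 A1 4B F5 9D 16 → 0x9AA5B4A14BF59D16.
Top bit is set, so as a signed 64-bit value this is 0x9AA5B4A14BF59D16 − 2^64 = -7303232615854269162.

-7303232615854269162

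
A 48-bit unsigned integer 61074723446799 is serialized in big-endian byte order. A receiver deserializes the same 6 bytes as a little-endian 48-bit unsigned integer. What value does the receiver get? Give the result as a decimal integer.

61074723446799 in 48-bit hexadecimal is 0x378C1132200F.
Stored big-endian, the bytes at ascending addresses are 37 8C 11 32 20 0F.
Read back as little-endian, the first byte is least significant, giving 0x0F2032118C37.
0x0F2032118C37 = 16630953380919.

16630953380919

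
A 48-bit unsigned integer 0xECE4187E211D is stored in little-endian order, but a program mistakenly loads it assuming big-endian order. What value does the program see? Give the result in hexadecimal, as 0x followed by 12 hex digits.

Stored little-endian, the bytes at ascending addresses are 1D 21 7E 18 E4 EC.
Read back as big-endian, the last byte is least significant, giving 0x1D217E18E4EC.

0x1D217E18E4EC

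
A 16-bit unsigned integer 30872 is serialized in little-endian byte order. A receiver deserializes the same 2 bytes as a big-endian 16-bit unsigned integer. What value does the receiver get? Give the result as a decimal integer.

39032

30872 in 16-bit hexadecimal is 0x7898.
Stored little-endian, the bytes at ascending addresses are 98 78.
Read back as big-endian, the last byte is least significant, giving 0x9878.
0x9878 = 39032.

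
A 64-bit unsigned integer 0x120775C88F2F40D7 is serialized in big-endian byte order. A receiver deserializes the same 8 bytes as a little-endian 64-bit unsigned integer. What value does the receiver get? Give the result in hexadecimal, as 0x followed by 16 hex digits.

Stored big-endian, the bytes at ascending addresses are 12 07 75 C8 8F 2F 40 D7.
Read back as little-endian, the first byte is least significant, giving 0xD7402F8FC8750712.

0xD7402F8FC8750712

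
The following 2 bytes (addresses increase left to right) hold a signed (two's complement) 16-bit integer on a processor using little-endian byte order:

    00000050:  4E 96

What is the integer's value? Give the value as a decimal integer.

-27058

Little-endian stores the least-significant byte at the lowest address.
Reassemble most-significant byte first: 96 4E → 0x964E.
Top bit is set, so as a signed 16-bit value this is 0x964E − 2^16 = -27058.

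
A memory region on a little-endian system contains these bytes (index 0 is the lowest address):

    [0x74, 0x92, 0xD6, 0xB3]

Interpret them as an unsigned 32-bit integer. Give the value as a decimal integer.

Little-endian stores the least-significant byte at the lowest address.
Reassemble most-significant byte first: B3 D6 92 74 → 0xB3D69274.
0xB3D69274 = 3017183860.

3017183860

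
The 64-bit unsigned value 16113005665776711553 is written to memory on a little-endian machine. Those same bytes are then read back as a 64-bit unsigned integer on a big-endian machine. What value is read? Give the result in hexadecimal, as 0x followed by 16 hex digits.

16113005665776711553 in 64-bit hexadecimal is 0xDF9CE5485C7A3781.
Stored little-endian, the bytes at ascending addresses are 81 37 7A 5C 48 E5 9C DF.
Read back as big-endian, the last byte is least significant, giving 0x81377A5C48E59CDF.

0x81377A5C48E59CDF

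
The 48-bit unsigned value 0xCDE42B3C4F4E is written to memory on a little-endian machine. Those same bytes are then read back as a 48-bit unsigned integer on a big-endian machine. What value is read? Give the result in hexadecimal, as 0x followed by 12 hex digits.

Stored little-endian, the bytes at ascending addresses are 4E 4F 3C 2B E4 CD.
Read back as big-endian, the last byte is least significant, giving 0x4E4F3C2BE4CD.

0x4E4F3C2BE4CD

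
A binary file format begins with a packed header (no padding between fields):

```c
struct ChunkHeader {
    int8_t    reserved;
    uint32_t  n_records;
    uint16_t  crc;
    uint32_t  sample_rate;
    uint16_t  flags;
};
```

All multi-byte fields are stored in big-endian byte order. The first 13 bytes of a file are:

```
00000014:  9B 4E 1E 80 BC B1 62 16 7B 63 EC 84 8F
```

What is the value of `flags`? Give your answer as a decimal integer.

33935

`flags` follows `reserved` (1 B), `n_records` (4 B), `crc` (2 B), `sample_rate` (4 B), so it starts at offset 1 + 4 + 2 + 4 = 11 and occupies 2 bytes.
Bytes at offsets 11..12: 84 8F.
Big-endian: lowest address holds the most-significant byte.
The bytes are already most-significant first: 0x848F.
0x848F = 33935.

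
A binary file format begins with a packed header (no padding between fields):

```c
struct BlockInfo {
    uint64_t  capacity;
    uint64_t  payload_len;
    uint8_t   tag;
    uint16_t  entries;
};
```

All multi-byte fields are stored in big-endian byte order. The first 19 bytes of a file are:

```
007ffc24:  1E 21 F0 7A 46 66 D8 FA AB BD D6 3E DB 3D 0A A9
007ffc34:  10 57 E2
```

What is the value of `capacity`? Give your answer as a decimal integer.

`capacity` is the first field, at byte offset 0, occupying 8 bytes.
Bytes at offsets 0..7: 1E 21 F0 7A 46 66 D8 FA.
In big-endian order the high byte comes first in memory.
The bytes are already most-significant first: 0x1E21F07A4666D8FA.
0x1E21F07A4666D8FA = 2171280903327111418.

2171280903327111418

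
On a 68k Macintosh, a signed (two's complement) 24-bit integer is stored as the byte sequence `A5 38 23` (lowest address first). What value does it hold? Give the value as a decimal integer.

-5949405

In big-endian order the high byte comes first in memory.
The bytes are already most-significant first: 0xA53823.
Top bit is set, so as a signed 24-bit value this is 0xA53823 − 2^24 = -5949405.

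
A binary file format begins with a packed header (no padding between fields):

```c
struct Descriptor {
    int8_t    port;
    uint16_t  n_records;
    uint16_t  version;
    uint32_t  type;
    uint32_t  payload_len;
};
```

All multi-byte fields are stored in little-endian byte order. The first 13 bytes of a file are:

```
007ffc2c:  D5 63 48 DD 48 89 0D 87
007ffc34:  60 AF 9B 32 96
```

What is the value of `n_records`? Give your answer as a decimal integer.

`n_records` follows `port` (1 byte), so it starts at byte offset 1 and occupies 2 bytes.
Bytes at offsets 1..2: 63 48.
Little-endian stores the least-significant byte at the lowest address.
Reassemble most-significant byte first: 48 63 → 0x4863.
0x4863 = 18531.

18531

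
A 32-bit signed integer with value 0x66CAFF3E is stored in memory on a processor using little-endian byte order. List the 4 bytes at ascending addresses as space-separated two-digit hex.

Split into bytes (most-significant first): 66 CA FF 3E.
Little-endian stores the least-significant byte at the lowest address.
So at ascending addresses the bytes are 3E FF CA 66.

3E FF CA 66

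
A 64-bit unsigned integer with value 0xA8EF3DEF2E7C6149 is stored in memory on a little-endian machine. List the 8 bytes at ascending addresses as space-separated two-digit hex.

49 61 7C 2E EF 3D EF A8

Split into bytes (most-significant first): A8 EF 3D EF 2E 7C 61 49.
In little-endian order the low byte comes first in memory.
So at ascending addresses the bytes are 49 61 7C 2E EF 3D EF A8.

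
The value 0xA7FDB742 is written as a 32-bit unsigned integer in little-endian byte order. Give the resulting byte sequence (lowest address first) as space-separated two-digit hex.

42 B7 FD A7

Split into bytes (most-significant first): A7 FD B7 42.
Little-endian: lowest address holds the least-significant byte.
So at ascending addresses the bytes are 42 B7 FD A7.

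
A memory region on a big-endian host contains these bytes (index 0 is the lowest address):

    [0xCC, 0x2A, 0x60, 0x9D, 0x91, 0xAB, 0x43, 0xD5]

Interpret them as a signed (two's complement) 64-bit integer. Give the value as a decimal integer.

-3735066711080352811

Big-endian: lowest address holds the most-significant byte.
The bytes are already most-significant first: 0xCC2A609D91AB43D5.
Top bit is set, so as a signed 64-bit value this is 0xCC2A609D91AB43D5 − 2^64 = -3735066711080352811.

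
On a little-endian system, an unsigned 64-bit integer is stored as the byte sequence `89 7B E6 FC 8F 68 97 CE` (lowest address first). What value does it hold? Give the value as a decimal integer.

14886482060929039241

Little-endian: lowest address holds the least-significant byte.
Reassemble most-significant byte first: CE 97 68 8F FC E6 7B 89 → 0xCE97688FFCE67B89.
0xCE97688FFCE67B89 = 14886482060929039241.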